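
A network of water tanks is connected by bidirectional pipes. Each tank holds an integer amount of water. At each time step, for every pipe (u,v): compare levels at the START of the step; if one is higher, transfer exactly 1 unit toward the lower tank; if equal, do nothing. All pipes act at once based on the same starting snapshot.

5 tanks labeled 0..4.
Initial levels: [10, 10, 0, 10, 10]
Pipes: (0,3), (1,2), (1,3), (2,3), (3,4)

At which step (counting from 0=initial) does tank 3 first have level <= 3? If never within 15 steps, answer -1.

Answer: -1

Derivation:
Step 1: flows [0=3,1->2,1=3,3->2,3=4] -> levels [10 9 2 9 10]
Step 2: flows [0->3,1->2,1=3,3->2,4->3] -> levels [9 8 4 10 9]
Step 3: flows [3->0,1->2,3->1,3->2,3->4] -> levels [10 8 6 6 10]
Step 4: flows [0->3,1->2,1->3,2=3,4->3] -> levels [9 6 7 9 9]
Step 5: flows [0=3,2->1,3->1,3->2,3=4] -> levels [9 8 7 7 9]
Step 6: flows [0->3,1->2,1->3,2=3,4->3] -> levels [8 6 8 10 8]
Step 7: flows [3->0,2->1,3->1,3->2,3->4] -> levels [9 8 8 6 9]
Step 8: flows [0->3,1=2,1->3,2->3,4->3] -> levels [8 7 7 10 8]
Step 9: flows [3->0,1=2,3->1,3->2,3->4] -> levels [9 8 8 6 9]
  -> period-2 cycle (repeats step 7); tank 3 never drops to <=3
Tank 3 never reaches <=3 within 15 steps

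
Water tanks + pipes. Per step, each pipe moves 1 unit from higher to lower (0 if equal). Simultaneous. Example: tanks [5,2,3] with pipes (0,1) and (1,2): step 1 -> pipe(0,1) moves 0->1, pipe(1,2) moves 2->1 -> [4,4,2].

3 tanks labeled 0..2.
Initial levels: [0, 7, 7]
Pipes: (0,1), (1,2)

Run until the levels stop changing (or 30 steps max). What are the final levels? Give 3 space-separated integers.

Answer: 4 6 4

Derivation:
Step 1: flows [1->0,1=2] -> levels [1 6 7]
Step 2: flows [1->0,2->1] -> levels [2 6 6]
Step 3: flows [1->0,1=2] -> levels [3 5 6]
Step 4: flows [1->0,2->1] -> levels [4 5 5]
Step 5: flows [1->0,1=2] -> levels [5 4 5]
Step 6: flows [0->1,2->1] -> levels [4 6 4]
Step 7: flows [1->0,1->2] -> levels [5 4 5]
  -> period-2 cycle: step 7 state = step 5 state; never stabilizes
  -> state at step 30: (30-5) mod 2 = 1, same as step 6 -> [4 6 4]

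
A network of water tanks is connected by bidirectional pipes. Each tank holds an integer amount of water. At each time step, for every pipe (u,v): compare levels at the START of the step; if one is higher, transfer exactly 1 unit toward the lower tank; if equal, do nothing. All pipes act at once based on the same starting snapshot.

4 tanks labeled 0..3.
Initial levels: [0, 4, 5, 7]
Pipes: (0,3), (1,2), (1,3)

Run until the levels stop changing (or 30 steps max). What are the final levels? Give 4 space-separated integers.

Answer: 3 3 5 5

Derivation:
Step 1: flows [3->0,2->1,3->1] -> levels [1 6 4 5]
Step 2: flows [3->0,1->2,1->3] -> levels [2 4 5 5]
Step 3: flows [3->0,2->1,3->1] -> levels [3 6 4 3]
Step 4: flows [0=3,1->2,1->3] -> levels [3 4 5 4]
Step 5: flows [3->0,2->1,1=3] -> levels [4 5 4 3]
Step 6: flows [0->3,1->2,1->3] -> levels [3 3 5 5]
Step 7: flows [3->0,2->1,3->1] -> levels [4 5 4 3]
  -> period-2 cycle: step 7 state = step 5 state; never stabilizes
  -> state at step 30: (30-5) mod 2 = 1, same as step 6 -> [3 3 5 5]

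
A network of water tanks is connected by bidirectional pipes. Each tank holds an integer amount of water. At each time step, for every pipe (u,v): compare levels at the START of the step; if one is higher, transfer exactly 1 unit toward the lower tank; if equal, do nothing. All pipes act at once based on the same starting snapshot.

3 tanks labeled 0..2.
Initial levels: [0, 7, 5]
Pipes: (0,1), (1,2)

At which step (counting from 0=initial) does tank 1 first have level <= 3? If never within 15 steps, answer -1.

Step 1: flows [1->0,1->2] -> levels [1 5 6]
Step 2: flows [1->0,2->1] -> levels [2 5 5]
Step 3: flows [1->0,1=2] -> levels [3 4 5]
Step 4: flows [1->0,2->1] -> levels [4 4 4]
Step 5: flows [0=1,1=2] -> levels [4 4 4]
  -> stable; tank 1 stays at 4 > 3
Tank 1 never reaches <=3 within 15 steps

Answer: -1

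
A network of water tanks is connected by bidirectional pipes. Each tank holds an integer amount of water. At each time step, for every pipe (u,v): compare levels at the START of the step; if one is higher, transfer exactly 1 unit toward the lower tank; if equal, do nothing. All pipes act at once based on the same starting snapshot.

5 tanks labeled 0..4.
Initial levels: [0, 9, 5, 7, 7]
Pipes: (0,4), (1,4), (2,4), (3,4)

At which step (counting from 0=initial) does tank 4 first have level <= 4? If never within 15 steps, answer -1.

Answer: 3

Derivation:
Step 1: flows [4->0,1->4,4->2,3=4] -> levels [1 8 6 7 6]
Step 2: flows [4->0,1->4,2=4,3->4] -> levels [2 7 6 6 7]
Step 3: flows [4->0,1=4,4->2,4->3] -> levels [3 7 7 7 4]
Tank 4 first reaches <=4 at step 3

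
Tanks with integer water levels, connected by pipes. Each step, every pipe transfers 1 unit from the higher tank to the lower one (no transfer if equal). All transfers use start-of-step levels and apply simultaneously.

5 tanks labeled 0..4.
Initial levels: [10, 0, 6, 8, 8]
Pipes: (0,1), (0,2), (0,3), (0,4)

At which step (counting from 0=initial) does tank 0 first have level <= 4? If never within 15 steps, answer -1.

Answer: 5

Derivation:
Step 1: flows [0->1,0->2,0->3,0->4] -> levels [6 1 7 9 9]
Step 2: flows [0->1,2->0,3->0,4->0] -> levels [8 2 6 8 8]
Step 3: flows [0->1,0->2,0=3,0=4] -> levels [6 3 7 8 8]
Step 4: flows [0->1,2->0,3->0,4->0] -> levels [8 4 6 7 7]
Step 5: flows [0->1,0->2,0->3,0->4] -> levels [4 5 7 8 8]
Tank 0 first reaches <=4 at step 5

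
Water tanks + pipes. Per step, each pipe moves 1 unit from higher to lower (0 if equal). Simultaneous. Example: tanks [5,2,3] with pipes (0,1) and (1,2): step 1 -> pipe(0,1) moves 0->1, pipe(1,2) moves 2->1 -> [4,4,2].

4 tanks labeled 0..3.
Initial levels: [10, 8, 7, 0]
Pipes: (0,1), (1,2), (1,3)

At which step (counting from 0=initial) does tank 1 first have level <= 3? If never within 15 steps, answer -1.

Step 1: flows [0->1,1->2,1->3] -> levels [9 7 8 1]
Step 2: flows [0->1,2->1,1->3] -> levels [8 8 7 2]
Step 3: flows [0=1,1->2,1->3] -> levels [8 6 8 3]
Step 4: flows [0->1,2->1,1->3] -> levels [7 7 7 4]
Step 5: flows [0=1,1=2,1->3] -> levels [7 6 7 5]
Step 6: flows [0->1,2->1,1->3] -> levels [6 7 6 6]
Step 7: flows [1->0,1->2,1->3] -> levels [7 4 7 7]
Step 8: flows [0->1,2->1,3->1] -> levels [6 7 6 6]
  -> period-2 cycle (repeats step 6); tank 1 never drops to <=3
Tank 1 never reaches <=3 within 15 steps

Answer: -1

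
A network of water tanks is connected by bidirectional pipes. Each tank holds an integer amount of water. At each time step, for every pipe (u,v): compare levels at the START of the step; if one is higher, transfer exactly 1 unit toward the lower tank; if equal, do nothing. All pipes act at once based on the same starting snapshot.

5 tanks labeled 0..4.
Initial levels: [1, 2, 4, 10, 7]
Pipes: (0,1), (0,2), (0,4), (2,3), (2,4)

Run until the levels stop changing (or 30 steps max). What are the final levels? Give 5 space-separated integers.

Answer: 5 4 6 5 4

Derivation:
Step 1: flows [1->0,2->0,4->0,3->2,4->2] -> levels [4 1 5 9 5]
Step 2: flows [0->1,2->0,4->0,3->2,2=4] -> levels [5 2 5 8 4]
Step 3: flows [0->1,0=2,0->4,3->2,2->4] -> levels [3 3 5 7 6]
Step 4: flows [0=1,2->0,4->0,3->2,4->2] -> levels [5 3 6 6 4]
Step 5: flows [0->1,2->0,0->4,2=3,2->4] -> levels [4 4 4 6 6]
Step 6: flows [0=1,0=2,4->0,3->2,4->2] -> levels [5 4 6 5 4]
Step 7: flows [0->1,2->0,0->4,2->3,2->4] -> levels [4 5 3 6 6]
Step 8: flows [1->0,0->2,4->0,3->2,4->2] -> levels [5 4 6 5 4]
  -> period-2 cycle: step 8 state = step 6 state; never stabilizes
  -> state at step 30: (30-6) mod 2 = 0, same as step 6 -> [5 4 6 5 4]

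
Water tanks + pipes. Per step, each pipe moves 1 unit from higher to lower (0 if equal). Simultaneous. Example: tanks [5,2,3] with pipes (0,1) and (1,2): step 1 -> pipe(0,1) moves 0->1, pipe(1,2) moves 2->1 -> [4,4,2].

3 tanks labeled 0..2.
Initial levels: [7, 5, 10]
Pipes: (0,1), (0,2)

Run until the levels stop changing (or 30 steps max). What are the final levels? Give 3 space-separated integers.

Answer: 6 8 8

Derivation:
Step 1: flows [0->1,2->0] -> levels [7 6 9]
Step 2: flows [0->1,2->0] -> levels [7 7 8]
Step 3: flows [0=1,2->0] -> levels [8 7 7]
Step 4: flows [0->1,0->2] -> levels [6 8 8]
Step 5: flows [1->0,2->0] -> levels [8 7 7]
  -> period-2 cycle: step 5 state = step 3 state; never stabilizes
  -> state at step 30: (30-3) mod 2 = 1, same as step 4 -> [6 8 8]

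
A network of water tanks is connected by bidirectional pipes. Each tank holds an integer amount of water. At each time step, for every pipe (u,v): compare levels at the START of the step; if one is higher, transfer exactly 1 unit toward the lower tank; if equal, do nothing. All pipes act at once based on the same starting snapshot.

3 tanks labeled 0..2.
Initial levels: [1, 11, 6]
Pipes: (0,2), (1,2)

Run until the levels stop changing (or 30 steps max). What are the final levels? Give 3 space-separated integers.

Answer: 6 6 6

Derivation:
Step 1: flows [2->0,1->2] -> levels [2 10 6]
Step 2: flows [2->0,1->2] -> levels [3 9 6]
Step 3: flows [2->0,1->2] -> levels [4 8 6]
Step 4: flows [2->0,1->2] -> levels [5 7 6]
Step 5: flows [2->0,1->2] -> levels [6 6 6]
Step 6: flows [0=2,1=2] -> levels [6 6 6]
  -> stable (no change)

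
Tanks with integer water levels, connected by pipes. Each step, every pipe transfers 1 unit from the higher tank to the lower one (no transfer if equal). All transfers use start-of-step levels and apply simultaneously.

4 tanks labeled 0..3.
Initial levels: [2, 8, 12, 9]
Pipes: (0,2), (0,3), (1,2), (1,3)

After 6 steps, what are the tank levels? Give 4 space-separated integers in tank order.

Step 1: flows [2->0,3->0,2->1,3->1] -> levels [4 10 10 7]
Step 2: flows [2->0,3->0,1=2,1->3] -> levels [6 9 9 7]
Step 3: flows [2->0,3->0,1=2,1->3] -> levels [8 8 8 7]
Step 4: flows [0=2,0->3,1=2,1->3] -> levels [7 7 8 9]
Step 5: flows [2->0,3->0,2->1,3->1] -> levels [9 9 6 7]
Step 6: flows [0->2,0->3,1->2,1->3] -> levels [7 7 8 9]

Answer: 7 7 8 9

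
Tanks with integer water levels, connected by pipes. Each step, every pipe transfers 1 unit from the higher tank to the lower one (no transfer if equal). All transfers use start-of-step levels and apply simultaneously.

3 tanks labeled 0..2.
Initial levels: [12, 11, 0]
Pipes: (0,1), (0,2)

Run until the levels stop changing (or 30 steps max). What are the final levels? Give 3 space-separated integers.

Answer: 7 8 8

Derivation:
Step 1: flows [0->1,0->2] -> levels [10 12 1]
Step 2: flows [1->0,0->2] -> levels [10 11 2]
Step 3: flows [1->0,0->2] -> levels [10 10 3]
Step 4: flows [0=1,0->2] -> levels [9 10 4]
Step 5: flows [1->0,0->2] -> levels [9 9 5]
Step 6: flows [0=1,0->2] -> levels [8 9 6]
Step 7: flows [1->0,0->2] -> levels [8 8 7]
Step 8: flows [0=1,0->2] -> levels [7 8 8]
Step 9: flows [1->0,2->0] -> levels [9 7 7]
Step 10: flows [0->1,0->2] -> levels [7 8 8]
  -> period-2 cycle: step 10 state = step 8 state; never stabilizes
  -> state at step 30: (30-8) mod 2 = 0, same as step 8 -> [7 8 8]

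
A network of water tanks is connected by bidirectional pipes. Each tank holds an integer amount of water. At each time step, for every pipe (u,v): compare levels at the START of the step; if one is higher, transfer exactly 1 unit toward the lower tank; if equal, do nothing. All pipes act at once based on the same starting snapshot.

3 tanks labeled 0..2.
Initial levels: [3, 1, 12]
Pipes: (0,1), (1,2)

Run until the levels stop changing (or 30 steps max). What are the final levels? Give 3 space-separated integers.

Answer: 6 4 6

Derivation:
Step 1: flows [0->1,2->1] -> levels [2 3 11]
Step 2: flows [1->0,2->1] -> levels [3 3 10]
Step 3: flows [0=1,2->1] -> levels [3 4 9]
Step 4: flows [1->0,2->1] -> levels [4 4 8]
Step 5: flows [0=1,2->1] -> levels [4 5 7]
Step 6: flows [1->0,2->1] -> levels [5 5 6]
Step 7: flows [0=1,2->1] -> levels [5 6 5]
Step 8: flows [1->0,1->2] -> levels [6 4 6]
Step 9: flows [0->1,2->1] -> levels [5 6 5]
  -> period-2 cycle: step 9 state = step 7 state; never stabilizes
  -> state at step 30: (30-7) mod 2 = 1, same as step 8 -> [6 4 6]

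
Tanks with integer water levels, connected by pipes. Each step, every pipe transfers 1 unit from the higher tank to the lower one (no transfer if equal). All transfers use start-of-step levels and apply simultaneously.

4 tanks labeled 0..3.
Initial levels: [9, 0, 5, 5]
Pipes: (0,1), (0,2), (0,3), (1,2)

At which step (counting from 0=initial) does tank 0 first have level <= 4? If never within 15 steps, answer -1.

Step 1: flows [0->1,0->2,0->3,2->1] -> levels [6 2 5 6]
Step 2: flows [0->1,0->2,0=3,2->1] -> levels [4 4 5 6]
Tank 0 first reaches <=4 at step 2

Answer: 2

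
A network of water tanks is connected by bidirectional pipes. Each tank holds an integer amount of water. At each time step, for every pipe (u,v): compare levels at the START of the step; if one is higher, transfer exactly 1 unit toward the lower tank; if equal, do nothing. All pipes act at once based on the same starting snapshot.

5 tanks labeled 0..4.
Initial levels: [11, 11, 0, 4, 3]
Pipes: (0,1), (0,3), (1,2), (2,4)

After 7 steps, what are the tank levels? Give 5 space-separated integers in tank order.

Step 1: flows [0=1,0->3,1->2,4->2] -> levels [10 10 2 5 2]
Step 2: flows [0=1,0->3,1->2,2=4] -> levels [9 9 3 6 2]
Step 3: flows [0=1,0->3,1->2,2->4] -> levels [8 8 3 7 3]
Step 4: flows [0=1,0->3,1->2,2=4] -> levels [7 7 4 8 3]
Step 5: flows [0=1,3->0,1->2,2->4] -> levels [8 6 4 7 4]
Step 6: flows [0->1,0->3,1->2,2=4] -> levels [6 6 5 8 4]
Step 7: flows [0=1,3->0,1->2,2->4] -> levels [7 5 5 7 5]

Answer: 7 5 5 7 5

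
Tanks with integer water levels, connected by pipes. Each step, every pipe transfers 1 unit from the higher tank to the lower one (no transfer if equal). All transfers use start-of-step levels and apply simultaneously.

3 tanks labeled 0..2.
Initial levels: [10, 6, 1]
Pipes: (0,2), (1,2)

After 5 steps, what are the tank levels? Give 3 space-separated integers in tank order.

Answer: 6 6 5

Derivation:
Step 1: flows [0->2,1->2] -> levels [9 5 3]
Step 2: flows [0->2,1->2] -> levels [8 4 5]
Step 3: flows [0->2,2->1] -> levels [7 5 5]
Step 4: flows [0->2,1=2] -> levels [6 5 6]
Step 5: flows [0=2,2->1] -> levels [6 6 5]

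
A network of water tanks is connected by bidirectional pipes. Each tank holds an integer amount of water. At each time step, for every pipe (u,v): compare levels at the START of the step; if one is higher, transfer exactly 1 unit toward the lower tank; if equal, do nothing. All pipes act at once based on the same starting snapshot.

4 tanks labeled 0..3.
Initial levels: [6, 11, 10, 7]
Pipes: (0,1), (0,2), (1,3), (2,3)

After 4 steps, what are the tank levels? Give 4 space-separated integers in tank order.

Step 1: flows [1->0,2->0,1->3,2->3] -> levels [8 9 8 9]
Step 2: flows [1->0,0=2,1=3,3->2] -> levels [9 8 9 8]
Step 3: flows [0->1,0=2,1=3,2->3] -> levels [8 9 8 9]
  -> period-2 cycle: step 3 state = step 1 state
  -> state at step 4: (4-1) mod 2 = 1, same as step 2 -> [9 8 9 8]

Answer: 9 8 9 8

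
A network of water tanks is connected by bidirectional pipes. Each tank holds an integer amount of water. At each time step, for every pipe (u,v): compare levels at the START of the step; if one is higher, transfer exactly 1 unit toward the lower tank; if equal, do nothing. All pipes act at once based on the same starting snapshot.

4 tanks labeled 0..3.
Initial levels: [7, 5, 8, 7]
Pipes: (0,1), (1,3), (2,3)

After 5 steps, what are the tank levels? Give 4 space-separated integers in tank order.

Answer: 6 8 7 6

Derivation:
Step 1: flows [0->1,3->1,2->3] -> levels [6 7 7 7]
Step 2: flows [1->0,1=3,2=3] -> levels [7 6 7 7]
Step 3: flows [0->1,3->1,2=3] -> levels [6 8 7 6]
Step 4: flows [1->0,1->3,2->3] -> levels [7 6 6 8]
Step 5: flows [0->1,3->1,3->2] -> levels [6 8 7 6]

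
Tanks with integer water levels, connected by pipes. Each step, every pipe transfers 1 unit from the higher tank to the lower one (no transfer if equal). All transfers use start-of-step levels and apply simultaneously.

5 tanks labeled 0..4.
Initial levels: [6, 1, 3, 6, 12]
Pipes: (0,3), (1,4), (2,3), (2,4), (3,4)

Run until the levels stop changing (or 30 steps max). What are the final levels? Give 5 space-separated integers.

Answer: 7 5 5 4 7

Derivation:
Step 1: flows [0=3,4->1,3->2,4->2,4->3] -> levels [6 2 5 6 9]
Step 2: flows [0=3,4->1,3->2,4->2,4->3] -> levels [6 3 7 6 6]
Step 3: flows [0=3,4->1,2->3,2->4,3=4] -> levels [6 4 5 7 6]
Step 4: flows [3->0,4->1,3->2,4->2,3->4] -> levels [7 5 7 4 5]
Step 5: flows [0->3,1=4,2->3,2->4,4->3] -> levels [6 5 5 7 5]
Step 6: flows [3->0,1=4,3->2,2=4,3->4] -> levels [7 5 6 4 6]
Step 7: flows [0->3,4->1,2->3,2=4,4->3] -> levels [6 6 5 7 4]
Step 8: flows [3->0,1->4,3->2,2->4,3->4] -> levels [7 5 5 4 7]
Step 9: flows [0->3,4->1,2->3,4->2,4->3] -> levels [6 6 5 7 4]
  -> period-2 cycle: step 9 state = step 7 state; never stabilizes
  -> state at step 30: (30-7) mod 2 = 1, same as step 8 -> [7 5 5 4 7]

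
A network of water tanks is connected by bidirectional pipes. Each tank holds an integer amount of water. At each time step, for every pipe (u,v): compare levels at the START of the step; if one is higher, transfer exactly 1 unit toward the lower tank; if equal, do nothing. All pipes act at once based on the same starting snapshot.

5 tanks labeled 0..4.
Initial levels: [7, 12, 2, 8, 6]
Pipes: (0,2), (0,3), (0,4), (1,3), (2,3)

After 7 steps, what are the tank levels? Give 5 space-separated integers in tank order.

Answer: 6 7 7 8 7

Derivation:
Step 1: flows [0->2,3->0,0->4,1->3,3->2] -> levels [6 11 4 7 7]
Step 2: flows [0->2,3->0,4->0,1->3,3->2] -> levels [7 10 6 6 6]
Step 3: flows [0->2,0->3,0->4,1->3,2=3] -> levels [4 9 7 8 7]
Step 4: flows [2->0,3->0,4->0,1->3,3->2] -> levels [7 8 7 7 6]
Step 5: flows [0=2,0=3,0->4,1->3,2=3] -> levels [6 7 7 8 7]
Step 6: flows [2->0,3->0,4->0,3->1,3->2] -> levels [9 8 7 5 6]
Step 7: flows [0->2,0->3,0->4,1->3,2->3] -> levels [6 7 7 8 7]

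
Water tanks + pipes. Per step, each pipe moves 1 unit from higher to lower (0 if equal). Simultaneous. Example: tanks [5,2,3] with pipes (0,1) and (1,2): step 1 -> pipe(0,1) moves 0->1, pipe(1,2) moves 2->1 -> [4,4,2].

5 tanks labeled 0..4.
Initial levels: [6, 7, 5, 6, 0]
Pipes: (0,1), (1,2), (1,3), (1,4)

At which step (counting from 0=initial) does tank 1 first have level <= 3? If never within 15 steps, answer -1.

Answer: 1

Derivation:
Step 1: flows [1->0,1->2,1->3,1->4] -> levels [7 3 6 7 1]
Tank 1 first reaches <=3 at step 1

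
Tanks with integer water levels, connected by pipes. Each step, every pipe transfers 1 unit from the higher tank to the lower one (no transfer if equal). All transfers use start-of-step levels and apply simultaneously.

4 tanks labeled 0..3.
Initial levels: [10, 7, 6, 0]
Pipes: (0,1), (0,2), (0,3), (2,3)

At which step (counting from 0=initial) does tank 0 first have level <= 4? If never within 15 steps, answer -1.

Step 1: flows [0->1,0->2,0->3,2->3] -> levels [7 8 6 2]
Step 2: flows [1->0,0->2,0->3,2->3] -> levels [6 7 6 4]
Step 3: flows [1->0,0=2,0->3,2->3] -> levels [6 6 5 6]
Step 4: flows [0=1,0->2,0=3,3->2] -> levels [5 6 7 5]
Step 5: flows [1->0,2->0,0=3,2->3] -> levels [7 5 5 6]
Step 6: flows [0->1,0->2,0->3,3->2] -> levels [4 6 7 6]
Tank 0 first reaches <=4 at step 6

Answer: 6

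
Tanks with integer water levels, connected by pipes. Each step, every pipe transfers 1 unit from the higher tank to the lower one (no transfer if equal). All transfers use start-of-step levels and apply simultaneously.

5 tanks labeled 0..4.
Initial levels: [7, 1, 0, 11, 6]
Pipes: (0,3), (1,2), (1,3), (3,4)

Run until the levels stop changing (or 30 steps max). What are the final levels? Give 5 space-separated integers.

Step 1: flows [3->0,1->2,3->1,3->4] -> levels [8 1 1 8 7]
Step 2: flows [0=3,1=2,3->1,3->4] -> levels [8 2 1 6 8]
Step 3: flows [0->3,1->2,3->1,4->3] -> levels [7 2 2 7 7]
Step 4: flows [0=3,1=2,3->1,3=4] -> levels [7 3 2 6 7]
Step 5: flows [0->3,1->2,3->1,4->3] -> levels [6 3 3 7 6]
Step 6: flows [3->0,1=2,3->1,3->4] -> levels [7 4 3 4 7]
Step 7: flows [0->3,1->2,1=3,4->3] -> levels [6 3 4 6 6]
Step 8: flows [0=3,2->1,3->1,3=4] -> levels [6 5 3 5 6]
Step 9: flows [0->3,1->2,1=3,4->3] -> levels [5 4 4 7 5]
Step 10: flows [3->0,1=2,3->1,3->4] -> levels [6 5 4 4 6]
Step 11: flows [0->3,1->2,1->3,4->3] -> levels [5 3 5 7 5]
Step 12: flows [3->0,2->1,3->1,3->4] -> levels [6 5 4 4 6]
  -> period-2 cycle: step 12 state = step 10 state; never stabilizes
  -> state at step 30: (30-10) mod 2 = 0, same as step 10 -> [6 5 4 4 6]

Answer: 6 5 4 4 6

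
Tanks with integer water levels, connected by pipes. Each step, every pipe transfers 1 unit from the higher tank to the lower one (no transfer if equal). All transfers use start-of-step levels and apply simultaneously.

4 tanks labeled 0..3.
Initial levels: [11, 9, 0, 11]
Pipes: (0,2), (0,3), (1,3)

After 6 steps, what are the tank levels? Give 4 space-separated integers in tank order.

Step 1: flows [0->2,0=3,3->1] -> levels [10 10 1 10]
Step 2: flows [0->2,0=3,1=3] -> levels [9 10 2 10]
Step 3: flows [0->2,3->0,1=3] -> levels [9 10 3 9]
Step 4: flows [0->2,0=3,1->3] -> levels [8 9 4 10]
Step 5: flows [0->2,3->0,3->1] -> levels [8 10 5 8]
Step 6: flows [0->2,0=3,1->3] -> levels [7 9 6 9]

Answer: 7 9 6 9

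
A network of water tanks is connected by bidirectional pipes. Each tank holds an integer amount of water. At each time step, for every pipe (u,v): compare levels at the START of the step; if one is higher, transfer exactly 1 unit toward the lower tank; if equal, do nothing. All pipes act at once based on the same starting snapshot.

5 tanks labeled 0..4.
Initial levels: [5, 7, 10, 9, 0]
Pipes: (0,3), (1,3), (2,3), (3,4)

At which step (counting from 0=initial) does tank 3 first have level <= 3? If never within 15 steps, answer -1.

Answer: -1

Derivation:
Step 1: flows [3->0,3->1,2->3,3->4] -> levels [6 8 9 7 1]
Step 2: flows [3->0,1->3,2->3,3->4] -> levels [7 7 8 7 2]
Step 3: flows [0=3,1=3,2->3,3->4] -> levels [7 7 7 7 3]
Step 4: flows [0=3,1=3,2=3,3->4] -> levels [7 7 7 6 4]
Step 5: flows [0->3,1->3,2->3,3->4] -> levels [6 6 6 8 5]
Step 6: flows [3->0,3->1,3->2,3->4] -> levels [7 7 7 4 6]
Step 7: flows [0->3,1->3,2->3,4->3] -> levels [6 6 6 8 5]
  -> period-2 cycle (repeats step 5); tank 3 never drops to <=3
Tank 3 never reaches <=3 within 15 steps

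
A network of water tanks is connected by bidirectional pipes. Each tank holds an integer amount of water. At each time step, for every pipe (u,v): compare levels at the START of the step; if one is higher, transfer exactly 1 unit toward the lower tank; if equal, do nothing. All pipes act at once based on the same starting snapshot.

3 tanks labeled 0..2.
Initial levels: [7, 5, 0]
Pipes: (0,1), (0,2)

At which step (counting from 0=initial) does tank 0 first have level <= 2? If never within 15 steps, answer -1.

Answer: -1

Derivation:
Step 1: flows [0->1,0->2] -> levels [5 6 1]
Step 2: flows [1->0,0->2] -> levels [5 5 2]
Step 3: flows [0=1,0->2] -> levels [4 5 3]
Step 4: flows [1->0,0->2] -> levels [4 4 4]
Step 5: flows [0=1,0=2] -> levels [4 4 4]
  -> stable; tank 0 stays at 4 > 2
Tank 0 never reaches <=2 within 15 steps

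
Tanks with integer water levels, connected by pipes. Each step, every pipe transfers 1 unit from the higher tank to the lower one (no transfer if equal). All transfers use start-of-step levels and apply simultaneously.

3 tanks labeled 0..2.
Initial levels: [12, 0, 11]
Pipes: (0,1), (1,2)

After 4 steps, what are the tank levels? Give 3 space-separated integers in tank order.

Step 1: flows [0->1,2->1] -> levels [11 2 10]
Step 2: flows [0->1,2->1] -> levels [10 4 9]
Step 3: flows [0->1,2->1] -> levels [9 6 8]
Step 4: flows [0->1,2->1] -> levels [8 8 7]

Answer: 8 8 7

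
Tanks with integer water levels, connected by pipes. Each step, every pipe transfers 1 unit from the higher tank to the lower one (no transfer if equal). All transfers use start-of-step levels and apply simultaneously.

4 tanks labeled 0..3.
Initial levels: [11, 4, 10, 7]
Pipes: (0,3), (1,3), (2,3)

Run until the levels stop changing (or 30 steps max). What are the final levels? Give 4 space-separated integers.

Answer: 8 7 8 9

Derivation:
Step 1: flows [0->3,3->1,2->3] -> levels [10 5 9 8]
Step 2: flows [0->3,3->1,2->3] -> levels [9 6 8 9]
Step 3: flows [0=3,3->1,3->2] -> levels [9 7 9 7]
Step 4: flows [0->3,1=3,2->3] -> levels [8 7 8 9]
Step 5: flows [3->0,3->1,3->2] -> levels [9 8 9 6]
Step 6: flows [0->3,1->3,2->3] -> levels [8 7 8 9]
  -> period-2 cycle: step 6 state = step 4 state; never stabilizes
  -> state at step 30: (30-4) mod 2 = 0, same as step 4 -> [8 7 8 9]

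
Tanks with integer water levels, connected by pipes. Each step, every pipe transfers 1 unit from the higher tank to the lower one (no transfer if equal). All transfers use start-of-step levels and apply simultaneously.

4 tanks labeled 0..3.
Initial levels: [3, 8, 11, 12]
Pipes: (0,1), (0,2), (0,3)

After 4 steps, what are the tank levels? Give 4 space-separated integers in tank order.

Answer: 8 8 9 9

Derivation:
Step 1: flows [1->0,2->0,3->0] -> levels [6 7 10 11]
Step 2: flows [1->0,2->0,3->0] -> levels [9 6 9 10]
Step 3: flows [0->1,0=2,3->0] -> levels [9 7 9 9]
Step 4: flows [0->1,0=2,0=3] -> levels [8 8 9 9]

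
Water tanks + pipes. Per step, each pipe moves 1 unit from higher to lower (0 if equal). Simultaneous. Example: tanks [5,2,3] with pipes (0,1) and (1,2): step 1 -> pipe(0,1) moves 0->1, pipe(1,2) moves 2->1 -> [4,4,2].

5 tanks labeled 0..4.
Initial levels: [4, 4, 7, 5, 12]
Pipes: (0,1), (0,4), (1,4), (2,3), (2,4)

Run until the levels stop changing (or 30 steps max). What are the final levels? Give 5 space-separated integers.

Step 1: flows [0=1,4->0,4->1,2->3,4->2] -> levels [5 5 7 6 9]
Step 2: flows [0=1,4->0,4->1,2->3,4->2] -> levels [6 6 7 7 6]
Step 3: flows [0=1,0=4,1=4,2=3,2->4] -> levels [6 6 6 7 7]
Step 4: flows [0=1,4->0,4->1,3->2,4->2] -> levels [7 7 8 6 4]
Step 5: flows [0=1,0->4,1->4,2->3,2->4] -> levels [6 6 6 7 7]
  -> period-2 cycle: step 5 state = step 3 state; never stabilizes
  -> state at step 30: (30-3) mod 2 = 1, same as step 4 -> [7 7 8 6 4]

Answer: 7 7 8 6 4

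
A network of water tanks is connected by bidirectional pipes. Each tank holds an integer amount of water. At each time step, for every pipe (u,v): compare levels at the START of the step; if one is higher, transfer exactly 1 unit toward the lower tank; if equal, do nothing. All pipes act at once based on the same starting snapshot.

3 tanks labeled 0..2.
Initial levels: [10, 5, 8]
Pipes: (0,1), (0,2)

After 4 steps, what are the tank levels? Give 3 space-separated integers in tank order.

Step 1: flows [0->1,0->2] -> levels [8 6 9]
Step 2: flows [0->1,2->0] -> levels [8 7 8]
Step 3: flows [0->1,0=2] -> levels [7 8 8]
Step 4: flows [1->0,2->0] -> levels [9 7 7]

Answer: 9 7 7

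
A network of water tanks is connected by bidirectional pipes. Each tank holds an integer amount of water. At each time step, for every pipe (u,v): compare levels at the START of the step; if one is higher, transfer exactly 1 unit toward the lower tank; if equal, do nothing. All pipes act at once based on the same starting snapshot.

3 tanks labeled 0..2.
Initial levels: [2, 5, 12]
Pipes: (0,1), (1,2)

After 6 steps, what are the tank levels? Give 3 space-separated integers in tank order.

Step 1: flows [1->0,2->1] -> levels [3 5 11]
Step 2: flows [1->0,2->1] -> levels [4 5 10]
Step 3: flows [1->0,2->1] -> levels [5 5 9]
Step 4: flows [0=1,2->1] -> levels [5 6 8]
Step 5: flows [1->0,2->1] -> levels [6 6 7]
Step 6: flows [0=1,2->1] -> levels [6 7 6]

Answer: 6 7 6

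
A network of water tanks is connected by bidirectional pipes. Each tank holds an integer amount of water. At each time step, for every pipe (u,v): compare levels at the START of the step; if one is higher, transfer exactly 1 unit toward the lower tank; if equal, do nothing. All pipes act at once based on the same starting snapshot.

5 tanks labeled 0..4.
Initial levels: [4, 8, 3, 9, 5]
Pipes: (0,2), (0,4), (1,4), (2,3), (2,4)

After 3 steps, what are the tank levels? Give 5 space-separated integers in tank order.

Step 1: flows [0->2,4->0,1->4,3->2,4->2] -> levels [4 7 6 8 4]
Step 2: flows [2->0,0=4,1->4,3->2,2->4] -> levels [5 6 5 7 6]
Step 3: flows [0=2,4->0,1=4,3->2,4->2] -> levels [6 6 7 6 4]

Answer: 6 6 7 6 4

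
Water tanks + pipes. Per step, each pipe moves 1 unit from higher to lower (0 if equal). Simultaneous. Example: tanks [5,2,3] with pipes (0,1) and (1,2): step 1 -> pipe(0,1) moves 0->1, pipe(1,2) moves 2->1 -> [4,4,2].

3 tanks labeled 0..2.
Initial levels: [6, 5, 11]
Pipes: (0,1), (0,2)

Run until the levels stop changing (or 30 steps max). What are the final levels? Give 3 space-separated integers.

Step 1: flows [0->1,2->0] -> levels [6 6 10]
Step 2: flows [0=1,2->0] -> levels [7 6 9]
Step 3: flows [0->1,2->0] -> levels [7 7 8]
Step 4: flows [0=1,2->0] -> levels [8 7 7]
Step 5: flows [0->1,0->2] -> levels [6 8 8]
Step 6: flows [1->0,2->0] -> levels [8 7 7]
  -> period-2 cycle: step 6 state = step 4 state; never stabilizes
  -> state at step 30: (30-4) mod 2 = 0, same as step 4 -> [8 7 7]

Answer: 8 7 7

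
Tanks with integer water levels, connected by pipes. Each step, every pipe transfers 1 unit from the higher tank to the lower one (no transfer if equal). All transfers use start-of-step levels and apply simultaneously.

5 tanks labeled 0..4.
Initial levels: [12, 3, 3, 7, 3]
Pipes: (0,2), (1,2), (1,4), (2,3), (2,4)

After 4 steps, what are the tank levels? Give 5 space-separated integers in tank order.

Answer: 8 4 8 4 4

Derivation:
Step 1: flows [0->2,1=2,1=4,3->2,2=4] -> levels [11 3 5 6 3]
Step 2: flows [0->2,2->1,1=4,3->2,2->4] -> levels [10 4 5 5 4]
Step 3: flows [0->2,2->1,1=4,2=3,2->4] -> levels [9 5 4 5 5]
Step 4: flows [0->2,1->2,1=4,3->2,4->2] -> levels [8 4 8 4 4]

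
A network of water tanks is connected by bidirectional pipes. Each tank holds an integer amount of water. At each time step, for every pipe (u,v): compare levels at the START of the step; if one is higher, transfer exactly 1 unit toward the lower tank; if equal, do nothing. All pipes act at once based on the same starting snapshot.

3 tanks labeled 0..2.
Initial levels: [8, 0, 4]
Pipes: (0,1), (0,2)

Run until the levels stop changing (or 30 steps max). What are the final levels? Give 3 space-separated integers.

Answer: 4 4 4

Derivation:
Step 1: flows [0->1,0->2] -> levels [6 1 5]
Step 2: flows [0->1,0->2] -> levels [4 2 6]
Step 3: flows [0->1,2->0] -> levels [4 3 5]
Step 4: flows [0->1,2->0] -> levels [4 4 4]
Step 5: flows [0=1,0=2] -> levels [4 4 4]
  -> stable (no change)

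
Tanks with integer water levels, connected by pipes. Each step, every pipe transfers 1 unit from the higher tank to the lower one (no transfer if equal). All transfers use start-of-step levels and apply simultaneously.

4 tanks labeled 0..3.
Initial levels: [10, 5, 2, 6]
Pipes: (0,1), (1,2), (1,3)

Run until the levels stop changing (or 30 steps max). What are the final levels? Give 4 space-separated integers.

Step 1: flows [0->1,1->2,3->1] -> levels [9 6 3 5]
Step 2: flows [0->1,1->2,1->3] -> levels [8 5 4 6]
Step 3: flows [0->1,1->2,3->1] -> levels [7 6 5 5]
Step 4: flows [0->1,1->2,1->3] -> levels [6 5 6 6]
Step 5: flows [0->1,2->1,3->1] -> levels [5 8 5 5]
Step 6: flows [1->0,1->2,1->3] -> levels [6 5 6 6]
  -> period-2 cycle: step 6 state = step 4 state; never stabilizes
  -> state at step 30: (30-4) mod 2 = 0, same as step 4 -> [6 5 6 6]

Answer: 6 5 6 6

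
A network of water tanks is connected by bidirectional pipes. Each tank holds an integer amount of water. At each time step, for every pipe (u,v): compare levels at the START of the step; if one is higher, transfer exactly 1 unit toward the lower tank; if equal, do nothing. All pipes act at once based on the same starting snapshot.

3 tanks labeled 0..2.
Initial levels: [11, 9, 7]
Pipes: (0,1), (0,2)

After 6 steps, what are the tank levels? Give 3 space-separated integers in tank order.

Answer: 9 9 9

Derivation:
Step 1: flows [0->1,0->2] -> levels [9 10 8]
Step 2: flows [1->0,0->2] -> levels [9 9 9]
Step 3: flows [0=1,0=2] -> levels [9 9 9]
  -> stable; steps 4..6 unchanged -> [9 9 9]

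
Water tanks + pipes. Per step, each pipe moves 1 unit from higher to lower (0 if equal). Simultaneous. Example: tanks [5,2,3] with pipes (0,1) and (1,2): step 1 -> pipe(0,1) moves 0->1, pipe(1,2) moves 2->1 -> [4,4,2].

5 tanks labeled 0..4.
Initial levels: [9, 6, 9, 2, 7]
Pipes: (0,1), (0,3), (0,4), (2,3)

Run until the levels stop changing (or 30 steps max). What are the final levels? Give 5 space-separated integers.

Step 1: flows [0->1,0->3,0->4,2->3] -> levels [6 7 8 4 8]
Step 2: flows [1->0,0->3,4->0,2->3] -> levels [7 6 7 6 7]
Step 3: flows [0->1,0->3,0=4,2->3] -> levels [5 7 6 8 7]
Step 4: flows [1->0,3->0,4->0,3->2] -> levels [8 6 7 6 6]
Step 5: flows [0->1,0->3,0->4,2->3] -> levels [5 7 6 8 7]
  -> period-2 cycle: step 5 state = step 3 state; never stabilizes
  -> state at step 30: (30-3) mod 2 = 1, same as step 4 -> [8 6 7 6 6]

Answer: 8 6 7 6 6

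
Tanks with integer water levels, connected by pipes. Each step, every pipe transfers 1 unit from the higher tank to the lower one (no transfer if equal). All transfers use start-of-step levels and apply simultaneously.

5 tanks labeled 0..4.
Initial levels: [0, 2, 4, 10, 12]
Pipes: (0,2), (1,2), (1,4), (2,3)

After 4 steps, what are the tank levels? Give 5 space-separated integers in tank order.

Step 1: flows [2->0,2->1,4->1,3->2] -> levels [1 4 3 9 11]
Step 2: flows [2->0,1->2,4->1,3->2] -> levels [2 4 4 8 10]
Step 3: flows [2->0,1=2,4->1,3->2] -> levels [3 5 4 7 9]
Step 4: flows [2->0,1->2,4->1,3->2] -> levels [4 5 5 6 8]

Answer: 4 5 5 6 8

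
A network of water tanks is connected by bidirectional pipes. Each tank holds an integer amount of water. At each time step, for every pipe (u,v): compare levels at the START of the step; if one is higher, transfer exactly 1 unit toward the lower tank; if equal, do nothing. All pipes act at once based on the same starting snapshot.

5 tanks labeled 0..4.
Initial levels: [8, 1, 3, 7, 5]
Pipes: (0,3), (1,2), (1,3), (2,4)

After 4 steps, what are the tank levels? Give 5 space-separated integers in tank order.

Step 1: flows [0->3,2->1,3->1,4->2] -> levels [7 3 3 7 4]
Step 2: flows [0=3,1=2,3->1,4->2] -> levels [7 4 4 6 3]
Step 3: flows [0->3,1=2,3->1,2->4] -> levels [6 5 3 6 4]
Step 4: flows [0=3,1->2,3->1,4->2] -> levels [6 5 5 5 3]

Answer: 6 5 5 5 3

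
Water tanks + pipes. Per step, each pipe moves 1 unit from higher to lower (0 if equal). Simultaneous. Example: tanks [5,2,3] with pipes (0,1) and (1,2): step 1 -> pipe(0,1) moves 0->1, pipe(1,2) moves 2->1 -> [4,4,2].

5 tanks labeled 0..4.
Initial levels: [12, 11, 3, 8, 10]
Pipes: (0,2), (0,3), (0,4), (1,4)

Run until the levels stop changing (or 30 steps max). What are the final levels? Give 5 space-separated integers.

Answer: 10 10 8 8 8

Derivation:
Step 1: flows [0->2,0->3,0->4,1->4] -> levels [9 10 4 9 12]
Step 2: flows [0->2,0=3,4->0,4->1] -> levels [9 11 5 9 10]
Step 3: flows [0->2,0=3,4->0,1->4] -> levels [9 10 6 9 10]
Step 4: flows [0->2,0=3,4->0,1=4] -> levels [9 10 7 9 9]
Step 5: flows [0->2,0=3,0=4,1->4] -> levels [8 9 8 9 10]
Step 6: flows [0=2,3->0,4->0,4->1] -> levels [10 10 8 8 8]
Step 7: flows [0->2,0->3,0->4,1->4] -> levels [7 9 9 9 10]
Step 8: flows [2->0,3->0,4->0,4->1] -> levels [10 10 8 8 8]
  -> period-2 cycle: step 8 state = step 6 state; never stabilizes
  -> state at step 30: (30-6) mod 2 = 0, same as step 6 -> [10 10 8 8 8]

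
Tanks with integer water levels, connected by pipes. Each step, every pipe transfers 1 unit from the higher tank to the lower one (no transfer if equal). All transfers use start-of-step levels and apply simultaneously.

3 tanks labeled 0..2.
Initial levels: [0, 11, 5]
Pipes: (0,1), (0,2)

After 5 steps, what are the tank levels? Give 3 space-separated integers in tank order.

Step 1: flows [1->0,2->0] -> levels [2 10 4]
Step 2: flows [1->0,2->0] -> levels [4 9 3]
Step 3: flows [1->0,0->2] -> levels [4 8 4]
Step 4: flows [1->0,0=2] -> levels [5 7 4]
Step 5: flows [1->0,0->2] -> levels [5 6 5]

Answer: 5 6 5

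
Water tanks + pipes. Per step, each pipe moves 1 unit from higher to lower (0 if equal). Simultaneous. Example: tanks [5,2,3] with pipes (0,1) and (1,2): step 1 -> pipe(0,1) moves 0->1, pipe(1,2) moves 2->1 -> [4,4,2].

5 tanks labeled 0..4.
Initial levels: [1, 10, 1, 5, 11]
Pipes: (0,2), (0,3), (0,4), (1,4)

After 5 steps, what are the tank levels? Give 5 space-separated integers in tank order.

Step 1: flows [0=2,3->0,4->0,4->1] -> levels [3 11 1 4 9]
Step 2: flows [0->2,3->0,4->0,1->4] -> levels [4 10 2 3 9]
Step 3: flows [0->2,0->3,4->0,1->4] -> levels [3 9 3 4 9]
Step 4: flows [0=2,3->0,4->0,1=4] -> levels [5 9 3 3 8]
Step 5: flows [0->2,0->3,4->0,1->4] -> levels [4 8 4 4 8]

Answer: 4 8 4 4 8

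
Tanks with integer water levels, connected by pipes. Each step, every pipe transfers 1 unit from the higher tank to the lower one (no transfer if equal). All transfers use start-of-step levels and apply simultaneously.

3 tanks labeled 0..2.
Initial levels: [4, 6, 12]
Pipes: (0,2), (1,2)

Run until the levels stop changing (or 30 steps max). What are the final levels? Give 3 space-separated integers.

Answer: 7 7 8

Derivation:
Step 1: flows [2->0,2->1] -> levels [5 7 10]
Step 2: flows [2->0,2->1] -> levels [6 8 8]
Step 3: flows [2->0,1=2] -> levels [7 8 7]
Step 4: flows [0=2,1->2] -> levels [7 7 8]
Step 5: flows [2->0,2->1] -> levels [8 8 6]
Step 6: flows [0->2,1->2] -> levels [7 7 8]
  -> period-2 cycle: step 6 state = step 4 state; never stabilizes
  -> state at step 30: (30-4) mod 2 = 0, same as step 4 -> [7 7 8]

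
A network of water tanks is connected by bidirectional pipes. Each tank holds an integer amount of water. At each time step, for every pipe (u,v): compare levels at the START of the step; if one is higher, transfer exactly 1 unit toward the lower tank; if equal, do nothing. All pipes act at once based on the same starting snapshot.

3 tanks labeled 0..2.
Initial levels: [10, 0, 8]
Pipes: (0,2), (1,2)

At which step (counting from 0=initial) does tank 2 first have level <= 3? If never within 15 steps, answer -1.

Step 1: flows [0->2,2->1] -> levels [9 1 8]
Step 2: flows [0->2,2->1] -> levels [8 2 8]
Step 3: flows [0=2,2->1] -> levels [8 3 7]
Step 4: flows [0->2,2->1] -> levels [7 4 7]
Step 5: flows [0=2,2->1] -> levels [7 5 6]
Step 6: flows [0->2,2->1] -> levels [6 6 6]
Step 7: flows [0=2,1=2] -> levels [6 6 6]
  -> stable; tank 2 stays at 6 > 3
Tank 2 never reaches <=3 within 15 steps

Answer: -1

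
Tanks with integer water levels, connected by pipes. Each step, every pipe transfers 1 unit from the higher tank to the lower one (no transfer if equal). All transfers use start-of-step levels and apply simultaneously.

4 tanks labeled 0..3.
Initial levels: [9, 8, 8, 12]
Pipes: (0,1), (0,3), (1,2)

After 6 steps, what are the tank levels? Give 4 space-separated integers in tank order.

Step 1: flows [0->1,3->0,1=2] -> levels [9 9 8 11]
Step 2: flows [0=1,3->0,1->2] -> levels [10 8 9 10]
Step 3: flows [0->1,0=3,2->1] -> levels [9 10 8 10]
Step 4: flows [1->0,3->0,1->2] -> levels [11 8 9 9]
Step 5: flows [0->1,0->3,2->1] -> levels [9 10 8 10]
  -> period-2 cycle: step 5 state = step 3 state
  -> state at step 6: (6-3) mod 2 = 1, same as step 4 -> [11 8 9 9]

Answer: 11 8 9 9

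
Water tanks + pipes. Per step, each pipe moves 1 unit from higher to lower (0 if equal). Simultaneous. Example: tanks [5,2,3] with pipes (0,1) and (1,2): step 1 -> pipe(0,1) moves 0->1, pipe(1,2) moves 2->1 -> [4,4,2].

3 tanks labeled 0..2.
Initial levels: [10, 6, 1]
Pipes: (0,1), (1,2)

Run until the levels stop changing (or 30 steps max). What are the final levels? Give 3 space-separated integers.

Step 1: flows [0->1,1->2] -> levels [9 6 2]
Step 2: flows [0->1,1->2] -> levels [8 6 3]
Step 3: flows [0->1,1->2] -> levels [7 6 4]
Step 4: flows [0->1,1->2] -> levels [6 6 5]
Step 5: flows [0=1,1->2] -> levels [6 5 6]
Step 6: flows [0->1,2->1] -> levels [5 7 5]
Step 7: flows [1->0,1->2] -> levels [6 5 6]
  -> period-2 cycle: step 7 state = step 5 state; never stabilizes
  -> state at step 30: (30-5) mod 2 = 1, same as step 6 -> [5 7 5]

Answer: 5 7 5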